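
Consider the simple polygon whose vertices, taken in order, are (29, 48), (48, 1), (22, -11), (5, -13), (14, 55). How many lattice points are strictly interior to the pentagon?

By the shoelace formula, twice the signed area is |[29·1 − 48·48] + [48·(-11) − 22·1] + [22·(-13) − 5·(-11)] + [5·55 − 14·(-13)] + [14·48 − 29·55]| = 3522, so the area is 1761.
Summing gcd(|Δx|,|Δy|) over the edges gives the boundary count: gcd(19,47) + gcd(26,12) + gcd(17,2) + gcd(9,68) + gcd(15,7) = 1+2+1+1+1 = 6.
Pick's theorem gives I = A − B/2 + 1 = 1761 − 6/2 + 1 = 1759.

1759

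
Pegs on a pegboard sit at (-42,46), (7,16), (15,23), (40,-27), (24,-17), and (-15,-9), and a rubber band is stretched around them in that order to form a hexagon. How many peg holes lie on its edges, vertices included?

Along each edge there are gcd(|Δx|,|Δy|)+1 lattice points, so counting each shared vertex once the boundary has gcd(49,30) + gcd(8,7) + gcd(25,50) + gcd(16,10) + gcd(39,8) + gcd(27,55) = 1+1+25+2+1+1 = 31.

31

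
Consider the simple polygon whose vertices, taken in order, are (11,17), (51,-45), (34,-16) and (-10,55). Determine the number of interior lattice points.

142

Using the shoelace formula, 2A = |(11·(-45) − 51·17) + (51·(-16) − 34·(-45)) + (34·55 − (-10)·(-16)) + ((-10)·17 − 11·55)| = 287, so the area is 287/2.
Along each edge there are gcd(|Δx|,|Δy|)+1 lattice points, so counting each shared vertex once the boundary has gcd(40,62) + gcd(17,29) + gcd(44,71) + gcd(21,38) = 2+1+1+1 = 5.
Pick's theorem gives I = A − B/2 + 1 = 287/2 − 5/2 + 1 = 142.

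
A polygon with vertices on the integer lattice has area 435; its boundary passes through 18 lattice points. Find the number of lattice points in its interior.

Pick's theorem A = I + B/2 − 1 rearranges to I = A − B/2 + 1 = 435 − 18/2 + 1 = 427.

427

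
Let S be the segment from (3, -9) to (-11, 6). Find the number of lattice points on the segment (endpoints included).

The number of lattice points on a segment between lattice points is gcd(|Δx|,|Δy|) + 1 = gcd(14,15) + 1 = 1 + 1 = 2.

2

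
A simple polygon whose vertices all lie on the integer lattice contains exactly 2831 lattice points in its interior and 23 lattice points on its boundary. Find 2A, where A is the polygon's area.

5683

By Pick's theorem, A = I + B/2 − 1 = 2831 + 23/2 − 1 = 5683/2.
Hence 2A = 5683.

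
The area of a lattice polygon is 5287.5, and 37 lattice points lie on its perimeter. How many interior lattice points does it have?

From Pick's theorem, I = A − B/2 + 1 = 5287.5 − 37/2 + 1 = 5270.

5270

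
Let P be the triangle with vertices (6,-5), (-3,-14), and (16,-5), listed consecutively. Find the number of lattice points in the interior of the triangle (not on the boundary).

36

The shoelace formula gives twice the area as |(6·(-14) − (-3)·(-5)) + ((-3)·(-5) − 16·(-14)) + (16·(-5) − 6·(-5))| = 90, so the area is 45.
The number of boundary lattice points is Σ gcd(|Δx|,|Δy|) = gcd(9,9) + gcd(19,9) + gcd(10,0) = 9+1+10 = 20.
Pick's theorem gives I = A − B/2 + 1 = 45 − 20/2 + 1 = 36.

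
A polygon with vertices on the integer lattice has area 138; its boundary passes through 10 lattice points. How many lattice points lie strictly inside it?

From Pick's theorem, I = A − B/2 + 1 = 138 − 10/2 + 1 = 134.

134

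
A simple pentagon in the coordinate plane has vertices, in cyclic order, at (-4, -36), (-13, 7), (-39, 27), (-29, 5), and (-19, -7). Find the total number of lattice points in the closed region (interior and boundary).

The shoelace formula gives twice the area as |[(-4)·7 − (-13)·(-36)] + [(-13)·27 − (-39)·7] + [(-39)·5 − (-29)·27] + [(-29)·(-7) − (-19)·5] + [(-19)·(-36) − (-4)·(-7)]| = 968, so the area is 484.
Summing gcd(|Δx|,|Δy|) over the edges gives the boundary count: gcd(9,43) + gcd(26,20) + gcd(10,22) + gcd(10,12) + gcd(15,29) = 1+2+2+2+1 = 8.
Pick's theorem gives I = A − B/2 + 1 = 484 − 8/2 + 1 = 481, so the closed region contains I + B = 481 + 8 = 489 lattice points.

489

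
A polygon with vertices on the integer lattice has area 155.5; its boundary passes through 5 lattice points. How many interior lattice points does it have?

From Pick's theorem, I = A − B/2 + 1 = 155.5 − 5/2 + 1 = 154.

154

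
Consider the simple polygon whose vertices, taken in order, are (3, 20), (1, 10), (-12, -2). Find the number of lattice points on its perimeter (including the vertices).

The number of boundary lattice points is Σ gcd(|Δx|,|Δy|) = gcd(2,10) + gcd(13,12) + gcd(15,22) = 2+1+1 = 4.

4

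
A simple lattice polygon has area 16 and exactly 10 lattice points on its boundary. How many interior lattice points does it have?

12

Pick's theorem A = I + B/2 − 1 rearranges to I = A − B/2 + 1 = 16 − 10/2 + 1 = 12.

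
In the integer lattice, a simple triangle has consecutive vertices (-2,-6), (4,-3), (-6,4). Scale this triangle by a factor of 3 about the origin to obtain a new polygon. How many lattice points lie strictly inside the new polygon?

316

By the shoelace formula, twice the signed area is |[(-2)·(-3) − 4·(-6)] + [4·4 − (-6)·(-3)] + [(-6)·(-6) − (-2)·4]| = 72, so the area is 36.
Along each edge there are gcd(|Δx|,|Δy|)+1 lattice points, so counting each shared vertex once the boundary has gcd(6,3) + gcd(10,7) + gcd(4,10) = 3+1+2 = 6.
Scaling by 3 multiplies the area by 3² = 9 (so the new area is 324) and multiplies the boundary lattice-point count by 3, giving 18.
By Pick's theorem, the interior count of the dilated polygon is 324 − 18/2 + 1 = 316.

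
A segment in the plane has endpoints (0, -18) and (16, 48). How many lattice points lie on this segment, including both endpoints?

The number of lattice points on a segment between lattice points is gcd(|Δx|,|Δy|) + 1 = gcd(16,66) + 1 = 2 + 1 = 3.

3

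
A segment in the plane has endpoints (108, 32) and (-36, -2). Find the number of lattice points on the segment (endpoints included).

The number of lattice points on a segment between lattice points is gcd(|Δx|,|Δy|) + 1 = gcd(144,34) + 1 = 2 + 1 = 3.

3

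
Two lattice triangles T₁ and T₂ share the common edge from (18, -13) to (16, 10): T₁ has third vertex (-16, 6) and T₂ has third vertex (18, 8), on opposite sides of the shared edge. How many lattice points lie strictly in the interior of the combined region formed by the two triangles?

The union is the simple quadrilateral with vertices (18, -13), (-16, 6), (16, 10), (18, 8) in order.
By the shoelace formula, twice the signed area is |[18·6 − (-16)·(-13)] + [(-16)·10 − 16·6] + [16·8 − 18·10] + [18·(-13) − 18·8]| = 786, so the area is 393.
Summing gcd(|Δx|,|Δy|) over the edges gives the boundary count: gcd(34,19) + gcd(32,4) + gcd(2,2) + gcd(0,21) = 1+4+2+21 = 28.
By Pick's theorem I = A − B/2 + 1 = 393 − 28/2 + 1 = 380.

380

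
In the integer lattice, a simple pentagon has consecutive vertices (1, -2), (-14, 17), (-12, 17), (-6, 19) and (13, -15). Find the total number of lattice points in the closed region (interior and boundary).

Using the shoelace formula, 2A = |[1·17 − (-14)·(-2)] + [(-14)·17 − (-12)·17] + [(-12)·19 − (-6)·17] + [(-6)·(-15) − 13·19] + [13·(-2) − 1·(-15)]| = 339, so the area is 169.5.
Summing gcd(|Δx|,|Δy|) over the edges gives the boundary count: gcd(15,19) + gcd(2,0) + gcd(6,2) + gcd(19,34) + gcd(12,13) = 1+2+2+1+1 = 7.
Pick's theorem gives I = A − B/2 + 1 = 169.5 − 7/2 + 1 = 167, so the closed region contains I + B = 167 + 7 = 174 lattice points.

174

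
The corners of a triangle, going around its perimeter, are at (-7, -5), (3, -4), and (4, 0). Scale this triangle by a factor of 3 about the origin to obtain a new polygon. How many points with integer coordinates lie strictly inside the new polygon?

By the shoelace formula, twice the signed area is |((-7)·(-4) − 3·(-5)) + (3·0 − 4·(-4)) + (4·(-5) − (-7)·0)| = 39, so the area is 39/2.
Summing gcd(|Δx|,|Δy|) over the edges gives the boundary count: gcd(10,1) + gcd(1,4) + gcd(11,5) = 1+1+1 = 3.
Scaling by 3 multiplies the area by 3² = 9 (so the new area is 351/2) and multiplies the boundary lattice-point count by 3, giving 9.
By Pick's theorem, the interior count of the dilated polygon is 351/2 − 9/2 + 1 = 172.

172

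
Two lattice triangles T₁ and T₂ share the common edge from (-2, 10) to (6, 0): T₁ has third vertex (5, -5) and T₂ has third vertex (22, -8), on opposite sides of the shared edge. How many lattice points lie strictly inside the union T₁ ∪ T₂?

66

The union is the simple quadrilateral with vertices (-2, 10), (5, -5), (6, 0), (22, -8) in order.
By the shoelace formula, twice the signed area is |((-2)·(-5) − 5·10) + (5·0 − 6·(-5)) + (6·(-8) − 22·0) + (22·10 − (-2)·(-8))| = 146, so the area is 73.
The number of boundary lattice points is Σ gcd(|Δx|,|Δy|) = gcd(7,15) + gcd(1,5) + gcd(16,8) + gcd(24,18) = 1+1+8+6 = 16.
By Pick's theorem I = A − B/2 + 1 = 73 − 16/2 + 1 = 66.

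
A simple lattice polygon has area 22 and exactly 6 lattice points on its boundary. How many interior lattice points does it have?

From Pick's theorem, I = A − B/2 + 1 = 22 − 6/2 + 1 = 20.

20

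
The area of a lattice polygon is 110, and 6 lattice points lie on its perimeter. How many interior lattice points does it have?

108

Pick's theorem A = I + B/2 − 1 rearranges to I = A − B/2 + 1 = 110 − 6/2 + 1 = 108.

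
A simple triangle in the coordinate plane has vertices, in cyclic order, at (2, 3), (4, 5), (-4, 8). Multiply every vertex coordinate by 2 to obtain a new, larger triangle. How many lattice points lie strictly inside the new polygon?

41

By the shoelace formula, twice the signed area is |[2·5 − 4·3] + [4·8 − (-4)·5] + [(-4)·3 − 2·8]| = 22, so the area is 11.
Summing gcd(|Δx|,|Δy|) over the edges gives the boundary count: gcd(2,2) + gcd(8,3) + gcd(6,5) = 2+1+1 = 4.
Scaling by 2 multiplies the area by 2² = 4 (so the new area is 44) and multiplies the boundary lattice-point count by 2, giving 8.
By Pick's theorem, the interior count of the dilated polygon is 44 − 8/2 + 1 = 41.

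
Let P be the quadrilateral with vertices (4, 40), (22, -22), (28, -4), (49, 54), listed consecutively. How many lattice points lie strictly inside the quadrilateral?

1502

Using the shoelace formula, 2A = |(4·(-22) − 22·40) + (22·(-4) − 28·(-22)) + (28·54 − 49·(-4)) + (49·40 − 4·54)| = 3012, so the area is 1506.
The number of boundary lattice points is Σ gcd(|Δx|,|Δy|) = gcd(18,62) + gcd(6,18) + gcd(21,58) + gcd(45,14) = 2+6+1+1 = 10.
Pick's theorem gives I = A − B/2 + 1 = 1506 − 10/2 + 1 = 1502.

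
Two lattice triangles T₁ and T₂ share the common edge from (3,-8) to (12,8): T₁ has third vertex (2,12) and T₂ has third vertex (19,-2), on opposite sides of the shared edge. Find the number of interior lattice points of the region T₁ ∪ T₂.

The union is the simple quadrilateral with vertices (3,-8), (2,12), (12,8), (19,-2) in order.
Using the shoelace formula, 2A = |[3·12 − 2·(-8)] + [2·8 − 12·12] + [12·(-2) − 19·8] + [19·(-8) − 3·(-2)]| = 398, so the area is 199.
Summing gcd(|Δx|,|Δy|) over the edges gives the boundary count: gcd(1,20) + gcd(10,4) + gcd(7,10) + gcd(16,6) = 1+2+1+2 = 6.
By Pick's theorem I = A − B/2 + 1 = 199 − 6/2 + 1 = 197.

197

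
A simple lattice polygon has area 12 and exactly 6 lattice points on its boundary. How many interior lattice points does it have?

Pick's theorem A = I + B/2 − 1 rearranges to I = A − B/2 + 1 = 12 − 6/2 + 1 = 10.

10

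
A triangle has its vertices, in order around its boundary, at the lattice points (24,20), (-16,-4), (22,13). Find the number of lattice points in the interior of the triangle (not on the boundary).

112

By the shoelace formula, twice the signed area is |[24·(-4) − (-16)·20] + [(-16)·13 − 22·(-4)] + [22·20 − 24·13]| = 232, so the area is 116.
Summing gcd(|Δx|,|Δy|) over the edges gives the boundary count: gcd(40,24) + gcd(38,17) + gcd(2,7) = 8+1+1 = 10.
Pick's theorem gives I = A − B/2 + 1 = 116 − 10/2 + 1 = 112.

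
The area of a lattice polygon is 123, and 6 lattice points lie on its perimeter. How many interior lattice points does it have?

121

From Pick's theorem, I = A − B/2 + 1 = 123 − 6/2 + 1 = 121.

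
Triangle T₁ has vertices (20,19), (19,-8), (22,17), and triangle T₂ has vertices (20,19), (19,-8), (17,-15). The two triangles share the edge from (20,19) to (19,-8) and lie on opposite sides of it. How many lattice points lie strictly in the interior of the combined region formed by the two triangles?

The union is the simple quadrilateral with vertices (20,19), (22,17), (19,-8), (17,-15) in order.
By the shoelace formula, twice the signed area is |(20·17 − 22·19) + (22·(-8) − 19·17) + (19·(-15) − 17·(-8)) + (17·19 − 20·(-15))| = 103, so the area is 103/2.
Summing gcd(|Δx|,|Δy|) over the edges gives the boundary count: gcd(2,2) + gcd(3,25) + gcd(2,7) + gcd(3,34) = 2+1+1+1 = 5.
By Pick's theorem I = A − B/2 + 1 = 103/2 − 5/2 + 1 = 50.

50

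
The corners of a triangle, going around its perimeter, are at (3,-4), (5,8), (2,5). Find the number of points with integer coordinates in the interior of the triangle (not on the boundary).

Using the shoelace formula, 2A = |(3·8 − 5·(-4)) + (5·5 − 2·8) + (2·(-4) − 3·5)| = 30, so the area is 15.
Summing gcd(|Δx|,|Δy|) over the edges gives the boundary count: gcd(2,12) + gcd(3,3) + gcd(1,9) = 2+3+1 = 6.
Pick's theorem gives I = A − B/2 + 1 = 15 − 6/2 + 1 = 13.

13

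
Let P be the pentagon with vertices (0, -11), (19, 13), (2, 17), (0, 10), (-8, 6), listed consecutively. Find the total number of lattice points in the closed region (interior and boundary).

352

By the shoelace formula, twice the signed area is |(0·13 − 19·(-11)) + (19·17 − 2·13) + (2·10 − 0·17) + (0·6 − (-8)·10) + ((-8)·(-11) − 0·6)| = 694, so the area is 347.
Along each edge there are gcd(|Δx|,|Δy|)+1 lattice points, so counting each shared vertex once the boundary has gcd(19,24) + gcd(17,4) + gcd(2,7) + gcd(8,4) + gcd(8,17) = 1+1+1+4+1 = 8.
Pick's theorem gives I = A − B/2 + 1 = 347 − 8/2 + 1 = 344, so the closed region contains I + B = 344 + 8 = 352 lattice points.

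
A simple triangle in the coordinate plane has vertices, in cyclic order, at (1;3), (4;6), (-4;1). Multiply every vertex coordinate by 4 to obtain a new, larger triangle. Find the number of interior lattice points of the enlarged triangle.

63

The shoelace formula gives twice the area as |(1·6 − 4·3) + (4·1 − (-4)·6) + ((-4)·3 − 1·1)| = 9, so the area is 9/2.
Summing gcd(|Δx|,|Δy|) over the edges gives the boundary count: gcd(3,3) + gcd(8,5) + gcd(5,2) = 3+1+1 = 5.
Scaling by 4 multiplies the area by 4² = 16 (so the new area is 72) and multiplies the boundary lattice-point count by 4, giving 20.
By Pick's theorem, the interior count of the dilated polygon is 72 − 20/2 + 1 = 63.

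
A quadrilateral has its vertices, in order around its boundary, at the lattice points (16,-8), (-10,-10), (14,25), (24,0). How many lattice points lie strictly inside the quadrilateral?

By the shoelace formula, twice the signed area is |[16·(-10) − (-10)·(-8)] + [(-10)·25 − 14·(-10)] + [14·0 − 24·25] + [24·(-8) − 16·0]| = 1142, so the area is 571.
Summing gcd(|Δx|,|Δy|) over the edges gives the boundary count: gcd(26,2) + gcd(24,35) + gcd(10,25) + gcd(8,8) = 2+1+5+8 = 16.
Pick's theorem gives I = A − B/2 + 1 = 571 − 16/2 + 1 = 564.

564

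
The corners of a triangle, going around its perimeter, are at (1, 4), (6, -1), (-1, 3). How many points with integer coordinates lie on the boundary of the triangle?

7

Summing gcd(|Δx|,|Δy|) over the edges gives the boundary count: gcd(5,5) + gcd(7,4) + gcd(2,1) = 5+1+1 = 7.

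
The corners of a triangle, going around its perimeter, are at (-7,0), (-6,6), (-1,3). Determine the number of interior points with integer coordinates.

15

By the shoelace formula, twice the signed area is |((-7)·6 − (-6)·0) + ((-6)·3 − (-1)·6) + ((-1)·0 − (-7)·3)| = 33, so the area is 16.5.
Along each edge there are gcd(|Δx|,|Δy|)+1 lattice points, so counting each shared vertex once the boundary has gcd(1,6) + gcd(5,3) + gcd(6,3) = 1+1+3 = 5.
By Pick's theorem A = I + B/2 − 1, so I = 16.5 − 5/2 + 1 = 15.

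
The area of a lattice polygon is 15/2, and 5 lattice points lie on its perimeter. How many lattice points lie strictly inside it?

Pick's theorem A = I + B/2 − 1 rearranges to I = A − B/2 + 1 = 15/2 − 5/2 + 1 = 6.

6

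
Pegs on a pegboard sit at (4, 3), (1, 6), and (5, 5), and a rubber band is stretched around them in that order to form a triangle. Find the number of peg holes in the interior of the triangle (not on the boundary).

3

The shoelace formula gives twice the area as |[4·6 − 1·3] + [1·5 − 5·6] + [5·3 − 4·5]| = 9, so the area is 9/2.
The number of boundary lattice points is Σ gcd(|Δx|,|Δy|) = gcd(3,3) + gcd(4,1) + gcd(1,2) = 3+1+1 = 5.
By Pick's theorem A = I + B/2 − 1, so I = 9/2 − 5/2 + 1 = 3.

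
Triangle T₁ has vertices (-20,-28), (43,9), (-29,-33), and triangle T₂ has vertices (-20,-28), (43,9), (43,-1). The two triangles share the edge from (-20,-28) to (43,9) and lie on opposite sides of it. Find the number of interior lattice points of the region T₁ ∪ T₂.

The union is the simple quadrilateral with vertices (-20,-28), (-29,-33), (43,9), (43,-1) in order.
Using the shoelace formula, 2A = |((-20)·(-33) − (-29)·(-28)) + ((-29)·9 − 43·(-33)) + (43·(-1) − 43·9) + (43·(-28) − (-20)·(-1))| = 648, so the area is 324.
Along each edge there are gcd(|Δx|,|Δy|)+1 lattice points, so counting each shared vertex once the boundary has gcd(9,5) + gcd(72,42) + gcd(0,10) + gcd(63,27) = 1+6+10+9 = 26.
By Pick's theorem I = A − B/2 + 1 = 324 − 26/2 + 1 = 312.

312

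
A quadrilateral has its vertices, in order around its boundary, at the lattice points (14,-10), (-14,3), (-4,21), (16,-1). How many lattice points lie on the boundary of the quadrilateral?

6

The number of boundary lattice points is Σ gcd(|Δx|,|Δy|) = gcd(28,13) + gcd(10,18) + gcd(20,22) + gcd(2,9) = 1+2+2+1 = 6.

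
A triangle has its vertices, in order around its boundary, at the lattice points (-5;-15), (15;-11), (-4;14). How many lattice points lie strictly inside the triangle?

By the shoelace formula, twice the signed area is |((-5)·(-11) − 15·(-15)) + (15·14 − (-4)·(-11)) + ((-4)·(-15) − (-5)·14)| = 576, so the area is 288.
Summing gcd(|Δx|,|Δy|) over the edges gives the boundary count: gcd(20,4) + gcd(19,25) + gcd(1,29) = 4+1+1 = 6.
By Pick's theorem A = I + B/2 − 1, so I = 288 − 6/2 + 1 = 286.

286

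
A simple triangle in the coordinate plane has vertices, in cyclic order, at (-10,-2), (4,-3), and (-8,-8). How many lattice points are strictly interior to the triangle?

The shoelace formula gives twice the area as |((-10)·(-3) − 4·(-2)) + (4·(-8) − (-8)·(-3)) + ((-8)·(-2) − (-10)·(-8))| = 82, so the area is 41.
The number of boundary lattice points is Σ gcd(|Δx|,|Δy|) = gcd(14,1) + gcd(12,5) + gcd(2,6) = 1+1+2 = 4.
Pick's theorem gives I = A − B/2 + 1 = 41 − 4/2 + 1 = 40.

40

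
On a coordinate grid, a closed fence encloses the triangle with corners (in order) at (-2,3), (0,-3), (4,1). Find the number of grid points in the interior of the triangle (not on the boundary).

By the shoelace formula, twice the signed area is |[(-2)·(-3) − 0·3] + [0·1 − 4·(-3)] + [4·3 − (-2)·1]| = 32, so the area is 16.
The number of boundary lattice points is Σ gcd(|Δx|,|Δy|) = gcd(2,6) + gcd(4,4) + gcd(6,2) = 2+4+2 = 8.
Pick's theorem gives I = A − B/2 + 1 = 16 − 8/2 + 1 = 13.

13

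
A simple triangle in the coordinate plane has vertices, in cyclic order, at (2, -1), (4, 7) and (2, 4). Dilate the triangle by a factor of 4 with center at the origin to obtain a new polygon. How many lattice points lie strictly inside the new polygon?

By the shoelace formula, twice the signed area is |[2·7 − 4·(-1)] + [4·4 − 2·7] + [2·(-1) − 2·4]| = 10, so the area is 5.
Along each edge there are gcd(|Δx|,|Δy|)+1 lattice points, so counting each shared vertex once the boundary has gcd(2,8) + gcd(2,3) + gcd(0,5) = 2+1+5 = 8.
Scaling by 4 multiplies the area by 4² = 16 (so the new area is 80) and multiplies the boundary lattice-point count by 4, giving 32.
By Pick's theorem, the interior count of the dilated polygon is 80 − 32/2 + 1 = 65.

65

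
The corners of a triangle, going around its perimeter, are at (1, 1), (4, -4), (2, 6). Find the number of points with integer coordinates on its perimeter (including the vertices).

4

Summing gcd(|Δx|,|Δy|) over the edges gives the boundary count: gcd(3,5) + gcd(2,10) + gcd(1,5) = 1+2+1 = 4.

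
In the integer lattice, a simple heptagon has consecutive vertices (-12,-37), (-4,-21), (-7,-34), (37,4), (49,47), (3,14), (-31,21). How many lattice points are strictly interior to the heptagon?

The shoelace formula gives twice the area as |[(-12)·(-21) − (-4)·(-37)] + [(-4)·(-34) − (-7)·(-21)] + [(-7)·4 − 37·(-34)] + [37·47 − 49·4] + [49·14 − 3·47] + [3·21 − (-31)·14] + [(-31)·(-37) − (-12)·21]| = 5307, so the area is 5307/2.
Along each edge there are gcd(|Δx|,|Δy|)+1 lattice points, so counting each shared vertex once the boundary has gcd(8,16) + gcd(3,13) + gcd(44,38) + gcd(12,43) + gcd(46,33) + gcd(34,7) + gcd(19,58) = 8+1+2+1+1+1+1 = 15.
Pick's theorem gives I = A − B/2 + 1 = 5307/2 − 15/2 + 1 = 2647.

2647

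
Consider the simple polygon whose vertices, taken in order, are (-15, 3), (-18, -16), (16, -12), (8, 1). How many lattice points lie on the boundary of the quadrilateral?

5

The number of boundary lattice points is Σ gcd(|Δx|,|Δy|) = gcd(3,19) + gcd(34,4) + gcd(8,13) + gcd(23,2) = 1+2+1+1 = 5.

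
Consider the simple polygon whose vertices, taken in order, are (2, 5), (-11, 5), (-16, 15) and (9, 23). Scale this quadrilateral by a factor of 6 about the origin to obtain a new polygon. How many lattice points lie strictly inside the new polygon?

By the shoelace formula, twice the signed area is |[2·5 − (-11)·5] + [(-11)·15 − (-16)·5] + [(-16)·23 − 9·15] + [9·5 − 2·23]| = 524, so the area is 262.
Summing gcd(|Δx|,|Δy|) over the edges gives the boundary count: gcd(13,0) + gcd(5,10) + gcd(25,8) + gcd(7,18) = 13+5+1+1 = 20.
Scaling by 6 multiplies the area by 6² = 36 (so the new area is 9432) and multiplies the boundary lattice-point count by 6, giving 120.
By Pick's theorem, the interior count of the dilated polygon is 9432 − 120/2 + 1 = 9373.

9373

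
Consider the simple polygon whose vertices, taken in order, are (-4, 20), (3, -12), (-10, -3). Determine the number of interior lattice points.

The shoelace formula gives twice the area as |[(-4)·(-12) − 3·20] + [3·(-3) − (-10)·(-12)] + [(-10)·20 − (-4)·(-3)]| = 353, so the area is 176.5.
Summing gcd(|Δx|,|Δy|) over the edges gives the boundary count: gcd(7,32) + gcd(13,9) + gcd(6,23) = 1+1+1 = 3.
By Pick's theorem A = I + B/2 − 1, so I = 176.5 − 3/2 + 1 = 176.

176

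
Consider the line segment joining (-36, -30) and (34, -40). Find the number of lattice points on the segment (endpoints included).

The number of lattice points on a segment between lattice points is gcd(|Δx|,|Δy|) + 1 = gcd(70,10) + 1 = 10 + 1 = 11.

11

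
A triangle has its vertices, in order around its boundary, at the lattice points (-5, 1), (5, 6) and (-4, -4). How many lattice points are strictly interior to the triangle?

The shoelace formula gives twice the area as |[(-5)·6 − 5·1] + [5·(-4) − (-4)·6] + [(-4)·1 − (-5)·(-4)]| = 55, so the area is 27.5.
Summing gcd(|Δx|,|Δy|) over the edges gives the boundary count: gcd(10,5) + gcd(9,10) + gcd(1,5) = 5+1+1 = 7.
By Pick's theorem A = I + B/2 − 1, so I = 27.5 − 7/2 + 1 = 25.

25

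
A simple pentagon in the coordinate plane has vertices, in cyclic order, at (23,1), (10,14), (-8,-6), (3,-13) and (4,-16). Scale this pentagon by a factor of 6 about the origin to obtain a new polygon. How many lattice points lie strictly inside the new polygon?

15463

Using the shoelace formula, 2A = |[23·14 − 10·1] + [10·(-6) − (-8)·14] + [(-8)·(-13) − 3·(-6)] + [3·(-16) − 4·(-13)] + [4·1 − 23·(-16)]| = 862, so the area is 431.
Summing gcd(|Δx|,|Δy|) over the edges gives the boundary count: gcd(13,13) + gcd(18,20) + gcd(11,7) + gcd(1,3) + gcd(19,17) = 13+2+1+1+1 = 18.
Scaling by 6 multiplies the area by 6² = 36 (so the new area is 15516) and multiplies the boundary lattice-point count by 6, giving 108.
By Pick's theorem, the interior count of the dilated polygon is 15516 − 108/2 + 1 = 15463.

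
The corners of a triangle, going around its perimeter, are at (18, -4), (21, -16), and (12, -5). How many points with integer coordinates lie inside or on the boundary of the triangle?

The shoelace formula gives twice the area as |(18·(-16) − 21·(-4)) + (21·(-5) − 12·(-16)) + (12·(-4) − 18·(-5))| = 75, so the area is 75/2.
The number of boundary lattice points is Σ gcd(|Δx|,|Δy|) = gcd(3,12) + gcd(9,11) + gcd(6,1) = 3+1+1 = 5.
Pick's theorem gives I = A − B/2 + 1 = 75/2 − 5/2 + 1 = 36, so the closed region contains I + B = 36 + 5 = 41 lattice points.

41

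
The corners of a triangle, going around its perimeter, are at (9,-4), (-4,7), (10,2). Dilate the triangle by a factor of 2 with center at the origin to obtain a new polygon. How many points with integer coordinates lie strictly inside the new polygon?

176

The shoelace formula gives twice the area as |(9·7 − (-4)·(-4)) + ((-4)·2 − 10·7) + (10·(-4) − 9·2)| = 89, so the area is 89/2.
Summing gcd(|Δx|,|Δy|) over the edges gives the boundary count: gcd(13,11) + gcd(14,5) + gcd(1,6) = 1+1+1 = 3.
Scaling by 2 multiplies the area by 2² = 4 (so the new area is 178) and multiplies the boundary lattice-point count by 2, giving 6.
By Pick's theorem, the interior count of the dilated polygon is 178 − 6/2 + 1 = 176.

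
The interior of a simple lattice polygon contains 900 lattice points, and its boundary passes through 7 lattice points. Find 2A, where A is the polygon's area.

Pick's theorem states A = I + B/2 − 1, so A = 900 + 7/2 − 1 = 1805/2.
Hence 2A = 1805.

1805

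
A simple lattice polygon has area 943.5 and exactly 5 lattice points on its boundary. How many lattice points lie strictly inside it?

942

Pick's theorem A = I + B/2 − 1 rearranges to I = A − B/2 + 1 = 943.5 − 5/2 + 1 = 942.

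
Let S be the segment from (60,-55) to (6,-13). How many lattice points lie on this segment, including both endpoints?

7

The number of lattice points on a segment between lattice points is gcd(|Δx|,|Δy|) + 1 = gcd(54,42) + 1 = 6 + 1 = 7.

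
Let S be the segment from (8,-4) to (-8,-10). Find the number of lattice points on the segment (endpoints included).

3

The number of lattice points on a segment between lattice points is gcd(|Δx|,|Δy|) + 1 = gcd(16,6) + 1 = 2 + 1 = 3.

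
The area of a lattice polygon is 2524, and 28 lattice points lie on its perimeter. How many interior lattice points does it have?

2511

Pick's theorem A = I + B/2 − 1 rearranges to I = A − B/2 + 1 = 2524 − 28/2 + 1 = 2511.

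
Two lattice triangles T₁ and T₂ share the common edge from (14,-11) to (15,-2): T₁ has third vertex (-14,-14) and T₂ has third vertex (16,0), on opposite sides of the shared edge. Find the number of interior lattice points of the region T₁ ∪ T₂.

The union is the simple quadrilateral with vertices (14,-11), (-14,-14), (15,-2), (16,0) in order.
By the shoelace formula, twice the signed area is |(14·(-14) − (-14)·(-11)) + ((-14)·(-2) − 15·(-14)) + (15·0 − 16·(-2)) + (16·(-11) − 14·0)| = 256, so the area is 128.
The number of boundary lattice points is Σ gcd(|Δx|,|Δy|) = gcd(28,3) + gcd(29,12) + gcd(1,2) + gcd(2,11) = 1+1+1+1 = 4.
By Pick's theorem I = A − B/2 + 1 = 128 − 4/2 + 1 = 127.

127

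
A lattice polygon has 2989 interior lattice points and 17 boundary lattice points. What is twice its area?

5993

By Pick's theorem, A = I + B/2 − 1 = 2989 + 17/2 − 1 = 5993/2.
Hence 2A = 5993.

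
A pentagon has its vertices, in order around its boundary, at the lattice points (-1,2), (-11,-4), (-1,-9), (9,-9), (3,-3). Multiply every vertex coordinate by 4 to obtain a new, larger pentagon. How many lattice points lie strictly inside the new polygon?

1665

Using the shoelace formula, 2A = |((-1)·(-4) − (-11)·2) + ((-11)·(-9) − (-1)·(-4)) + ((-1)·(-9) − 9·(-9)) + (9·(-3) − 3·(-9)) + (3·2 − (-1)·(-3))| = 214, so the area is 107.
The number of boundary lattice points is Σ gcd(|Δx|,|Δy|) = gcd(10,6) + gcd(10,5) + gcd(10,0) + gcd(6,6) + gcd(4,5) = 2+5+10+6+1 = 24.
Scaling by 4 multiplies the area by 4² = 16 (so the new area is 1712) and multiplies the boundary lattice-point count by 4, giving 96.
By Pick's theorem, the interior count of the dilated polygon is 1712 − 96/2 + 1 = 1665.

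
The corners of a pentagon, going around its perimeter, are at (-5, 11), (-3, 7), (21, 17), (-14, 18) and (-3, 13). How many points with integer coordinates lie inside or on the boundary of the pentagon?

The shoelace formula gives twice the area as |[(-5)·7 − (-3)·11] + [(-3)·17 − 21·7] + [21·18 − (-14)·17] + [(-14)·13 − (-3)·18] + [(-3)·11 − (-5)·13]| = 320, so the area is 160.
The number of boundary lattice points is Σ gcd(|Δx|,|Δy|) = gcd(2,4) + gcd(24,10) + gcd(35,1) + gcd(11,5) + gcd(2,2) = 2+2+1+1+2 = 8.
Pick's theorem gives I = A − B/2 + 1 = 160 − 8/2 + 1 = 157, so the closed region contains I + B = 157 + 8 = 165 lattice points.

165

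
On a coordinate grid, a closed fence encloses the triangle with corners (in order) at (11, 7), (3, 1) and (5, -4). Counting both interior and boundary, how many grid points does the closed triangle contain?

By the shoelace formula, twice the signed area is |[11·1 − 3·7] + [3·(-4) − 5·1] + [5·7 − 11·(-4)]| = 52, so the area is 26.
The number of boundary lattice points is Σ gcd(|Δx|,|Δy|) = gcd(8,6) + gcd(2,5) + gcd(6,11) = 2+1+1 = 4.
Pick's theorem gives I = A − B/2 + 1 = 26 − 4/2 + 1 = 25, so the closed region contains I + B = 25 + 4 = 29 lattice points.

29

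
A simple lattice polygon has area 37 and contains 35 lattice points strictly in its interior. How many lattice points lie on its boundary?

6

Pick's theorem gives A = I + B/2 − 1, so B = 2(A − I + 1) = 2(37 − 35 + 1) = 6.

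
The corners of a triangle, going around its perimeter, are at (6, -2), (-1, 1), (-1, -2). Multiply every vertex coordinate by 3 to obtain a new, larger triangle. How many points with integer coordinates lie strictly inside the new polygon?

The shoelace formula gives twice the area as |[6·1 − (-1)·(-2)] + [(-1)·(-2) − (-1)·1] + [(-1)·(-2) − 6·(-2)]| = 21, so the area is 21/2.
The number of boundary lattice points is Σ gcd(|Δx|,|Δy|) = gcd(7,3) + gcd(0,3) + gcd(7,0) = 1+3+7 = 11.
Scaling by 3 multiplies the area by 3² = 9 (so the new area is 189/2) and multiplies the boundary lattice-point count by 3, giving 33.
By Pick's theorem, the interior count of the dilated polygon is 189/2 − 33/2 + 1 = 79.

79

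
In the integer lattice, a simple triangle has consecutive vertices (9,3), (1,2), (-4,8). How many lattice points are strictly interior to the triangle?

Using the shoelace formula, 2A = |(9·2 − 1·3) + (1·8 − (-4)·2) + ((-4)·3 − 9·8)| = 53, so the area is 26.5.
Along each edge there are gcd(|Δx|,|Δy|)+1 lattice points, so counting each shared vertex once the boundary has gcd(8,1) + gcd(5,6) + gcd(13,5) = 1+1+1 = 3.
Pick's theorem gives I = A − B/2 + 1 = 26.5 − 3/2 + 1 = 26.

26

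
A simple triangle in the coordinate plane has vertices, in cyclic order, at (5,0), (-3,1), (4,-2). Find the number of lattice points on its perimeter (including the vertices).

3

Along each edge there are gcd(|Δx|,|Δy|)+1 lattice points, so counting each shared vertex once the boundary has gcd(8,1) + gcd(7,3) + gcd(1,2) = 1+1+1 = 3.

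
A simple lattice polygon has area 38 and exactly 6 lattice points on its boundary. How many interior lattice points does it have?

Pick's theorem A = I + B/2 − 1 rearranges to I = A − B/2 + 1 = 38 − 6/2 + 1 = 36.

36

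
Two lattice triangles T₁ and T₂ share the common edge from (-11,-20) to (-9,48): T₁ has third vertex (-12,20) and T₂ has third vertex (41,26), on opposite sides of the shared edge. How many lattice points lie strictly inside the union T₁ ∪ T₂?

1794

The union is the simple quadrilateral with vertices (-11,-20), (-12,20), (-9,48), (41,26) in order.
By the shoelace formula, twice the signed area is |[(-11)·20 − (-12)·(-20)] + [(-12)·48 − (-9)·20] + [(-9)·26 − 41·48] + [41·(-20) − (-11)·26]| = 3592, so the area is 1796.
Summing gcd(|Δx|,|Δy|) over the edges gives the boundary count: gcd(1,40) + gcd(3,28) + gcd(50,22) + gcd(52,46) = 1+1+2+2 = 6.
By Pick's theorem I = A − B/2 + 1 = 1796 − 6/2 + 1 = 1794.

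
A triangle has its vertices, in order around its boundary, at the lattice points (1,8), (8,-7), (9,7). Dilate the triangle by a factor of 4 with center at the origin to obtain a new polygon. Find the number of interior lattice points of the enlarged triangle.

899

Using the shoelace formula, 2A = |[1·(-7) − 8·8] + [8·7 − 9·(-7)] + [9·8 − 1·7]| = 113, so the area is 56.5.
Summing gcd(|Δx|,|Δy|) over the edges gives the boundary count: gcd(7,15) + gcd(1,14) + gcd(8,1) = 1+1+1 = 3.
Scaling by 4 multiplies the area by 4² = 16 (so the new area is 904) and multiplies the boundary lattice-point count by 4, giving 12.
By Pick's theorem, the interior count of the dilated polygon is 904 − 12/2 + 1 = 899.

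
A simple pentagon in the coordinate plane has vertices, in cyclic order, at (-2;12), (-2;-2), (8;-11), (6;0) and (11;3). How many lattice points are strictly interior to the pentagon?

136

Using the shoelace formula, 2A = |[(-2)·(-2) − (-2)·12] + [(-2)·(-11) − 8·(-2)] + [8·0 − 6·(-11)] + [6·3 − 11·0] + [11·12 − (-2)·3]| = 288, so the area is 144.
Summing gcd(|Δx|,|Δy|) over the edges gives the boundary count: gcd(0,14) + gcd(10,9) + gcd(2,11) + gcd(5,3) + gcd(13,9) = 14+1+1+1+1 = 18.
Pick's theorem gives I = A − B/2 + 1 = 144 − 18/2 + 1 = 136.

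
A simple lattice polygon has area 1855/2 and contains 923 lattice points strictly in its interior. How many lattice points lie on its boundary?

Pick's theorem gives A = I + B/2 − 1, so B = 2(A − I + 1) = 2(1855/2 − 923 + 1) = 11.

11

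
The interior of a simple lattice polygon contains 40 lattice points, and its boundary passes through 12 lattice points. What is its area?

45

By Pick's theorem, A = I + B/2 − 1 = 40 + 12/2 − 1 = 45.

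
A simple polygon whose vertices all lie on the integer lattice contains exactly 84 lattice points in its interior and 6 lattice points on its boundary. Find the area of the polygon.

Pick's theorem states A = I + B/2 − 1, so A = 84 + 6/2 − 1 = 86.

86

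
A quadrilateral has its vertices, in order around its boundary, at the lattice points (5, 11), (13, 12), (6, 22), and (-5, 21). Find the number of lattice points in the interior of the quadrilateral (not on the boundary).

98

The shoelace formula gives twice the area as |[5·12 − 13·11] + [13·22 − 6·12] + [6·21 − (-5)·22] + [(-5)·11 − 5·21]| = 207, so the area is 207/2.
The number of boundary lattice points is Σ gcd(|Δx|,|Δy|) = gcd(8,1) + gcd(7,10) + gcd(11,1) + gcd(10,10) = 1+1+1+10 = 13.
Pick's theorem gives I = A − B/2 + 1 = 207/2 − 13/2 + 1 = 98.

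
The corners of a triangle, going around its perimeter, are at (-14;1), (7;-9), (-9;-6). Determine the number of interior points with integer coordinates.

By the shoelace formula, twice the signed area is |((-14)·(-9) − 7·1) + (7·(-6) − (-9)·(-9)) + ((-9)·1 − (-14)·(-6))| = 97, so the area is 48.5.
Summing gcd(|Δx|,|Δy|) over the edges gives the boundary count: gcd(21,10) + gcd(16,3) + gcd(5,7) = 1+1+1 = 3.
Pick's theorem gives I = A − B/2 + 1 = 48.5 − 3/2 + 1 = 48.

48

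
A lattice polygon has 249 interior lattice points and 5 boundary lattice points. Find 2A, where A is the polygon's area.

501

Pick's theorem states A = I + B/2 − 1, so A = 249 + 5/2 − 1 = 501/2.
Hence 2A = 501.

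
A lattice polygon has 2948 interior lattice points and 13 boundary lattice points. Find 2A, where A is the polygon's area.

5907

By Pick's theorem, A = I + B/2 − 1 = 2948 + 13/2 − 1 = 5907/2.
Hence 2A = 5907.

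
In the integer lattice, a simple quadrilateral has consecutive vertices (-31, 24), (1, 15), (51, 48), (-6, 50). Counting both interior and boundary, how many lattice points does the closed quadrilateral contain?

By the shoelace formula, twice the signed area is |[(-31)·15 − 1·24] + [1·48 − 51·15] + [51·50 − (-6)·48] + [(-6)·24 − (-31)·50]| = 3038, so the area is 1519.
Along each edge there are gcd(|Δx|,|Δy|)+1 lattice points, so counting each shared vertex once the boundary has gcd(32,9) + gcd(50,33) + gcd(57,2) + gcd(25,26) = 1+1+1+1 = 4.
Pick's theorem gives I = A − B/2 + 1 = 1519 − 4/2 + 1 = 1518, so the closed region contains I + B = 1518 + 4 = 1522 lattice points.

1522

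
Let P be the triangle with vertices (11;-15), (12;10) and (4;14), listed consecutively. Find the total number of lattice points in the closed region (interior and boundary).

The shoelace formula gives twice the area as |[11·10 − 12·(-15)] + [12·14 − 4·10] + [4·(-15) − 11·14]| = 204, so the area is 102.
Along each edge there are gcd(|Δx|,|Δy|)+1 lattice points, so counting each shared vertex once the boundary has gcd(1,25) + gcd(8,4) + gcd(7,29) = 1+4+1 = 6.
Pick's theorem gives I = A − B/2 + 1 = 102 − 6/2 + 1 = 100, so the closed region contains I + B = 100 + 6 = 106 lattice points.

106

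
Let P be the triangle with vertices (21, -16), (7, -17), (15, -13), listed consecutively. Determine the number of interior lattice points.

Using the shoelace formula, 2A = |[21·(-17) − 7·(-16)] + [7·(-13) − 15·(-17)] + [15·(-16) − 21·(-13)]| = 48, so the area is 24.
Along each edge there are gcd(|Δx|,|Δy|)+1 lattice points, so counting each shared vertex once the boundary has gcd(14,1) + gcd(8,4) + gcd(6,3) = 1+4+3 = 8.
Pick's theorem gives I = A − B/2 + 1 = 24 − 8/2 + 1 = 21.

21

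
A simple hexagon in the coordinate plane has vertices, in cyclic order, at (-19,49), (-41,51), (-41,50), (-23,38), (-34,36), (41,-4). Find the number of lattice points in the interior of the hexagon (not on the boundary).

By the shoelace formula, twice the signed area is |((-19)·51 − (-41)·49) + ((-41)·50 − (-41)·51) + ((-41)·38 − (-23)·50) + ((-23)·36 − (-34)·38) + ((-34)·(-4) − 41·36) + (41·49 − (-19)·(-4))| = 1730, so the area is 865.
Along each edge there are gcd(|Δx|,|Δy|)+1 lattice points, so counting each shared vertex once the boundary has gcd(22,2) + gcd(0,1) + gcd(18,12) + gcd(11,2) + gcd(75,40) + gcd(60,53) = 2+1+6+1+5+1 = 16.
Pick's theorem gives I = A − B/2 + 1 = 865 − 16/2 + 1 = 858.

858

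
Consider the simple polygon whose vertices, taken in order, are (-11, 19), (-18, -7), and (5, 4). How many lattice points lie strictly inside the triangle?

260

Using the shoelace formula, 2A = |((-11)·(-7) − (-18)·19) + ((-18)·4 − 5·(-7)) + (5·19 − (-11)·4)| = 521, so the area is 521/2.
Along each edge there are gcd(|Δx|,|Δy|)+1 lattice points, so counting each shared vertex once the boundary has gcd(7,26) + gcd(23,11) + gcd(16,15) = 1+1+1 = 3.
By Pick's theorem A = I + B/2 − 1, so I = 521/2 − 3/2 + 1 = 260.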